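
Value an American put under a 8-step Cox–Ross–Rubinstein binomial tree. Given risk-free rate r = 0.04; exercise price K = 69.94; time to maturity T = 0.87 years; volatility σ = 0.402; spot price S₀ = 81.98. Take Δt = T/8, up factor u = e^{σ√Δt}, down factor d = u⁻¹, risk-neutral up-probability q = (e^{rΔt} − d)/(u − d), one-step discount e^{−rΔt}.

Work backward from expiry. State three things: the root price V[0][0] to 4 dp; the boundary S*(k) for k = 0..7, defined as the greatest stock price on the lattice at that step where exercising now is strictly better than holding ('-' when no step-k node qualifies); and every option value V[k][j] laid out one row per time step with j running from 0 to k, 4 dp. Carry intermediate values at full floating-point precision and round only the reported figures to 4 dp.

Δt=0.10875, u=1.14176, d=0.87584, q=0.48330, disc=e^(-rΔt)=0.99566
k=8 terminal: V=max(K-S,0) → 41.5531 32.9346 21.6994 7.0531 0.0000 0.0000 0.0000 0.0000 0.0000
k=7: j=0 S=32.4109 intr=37.5291 cont=37.2255 V=37.5291[EX]; j=1 S=42.2512 intr=27.6888 cont=27.3852 V=27.6888[EX]; j=2 S=55.0791 intr=14.8609 cont=14.5574 V=14.8609[EX]; j=3 S=71.8016 intr=0.0000 cont=3.6285 V=3.6285[hold]; j=4 S=93.6013 intr=0.0000 cont=0.0000 V=0.0000[hold]; j=5 S=122.0195 intr=0.0000 cont=0.0000 V=0.0000[hold]; j=6 S=159.0659 intr=0.0000 cont=0.0000 V=0.0000[hold]; j=7 S=207.3598 intr=0.0000 cont=0.0000 V=0.0000[hold]  S*(7)=55.0791
k=6: j=0 S=37.0054 intr=32.9346 cont=32.6310 V=32.9346[EX]; j=1 S=48.2406 intr=21.6994 cont=21.3958 V=21.6994[EX]; j=2 S=62.8869 intr=7.0531 cont=9.3914 V=9.3914[hold]; j=3 S=81.9800 intr=0.0000 cont=1.8667 V=1.8667[hold]; j=4 S=106.8699 intr=0.0000 cont=0.0000 V=0.0000[hold]; j=5 S=139.3167 intr=0.0000 cont=0.0000 V=0.0000[hold]; j=6 S=181.6146 intr=0.0000 cont=0.0000 V=0.0000[hold]  S*(6)=48.2406
k=5: j=0 S=42.2512 intr=27.6888 cont=27.3852 V=27.6888[EX]; j=1 S=55.0791 intr=14.8609 cont=15.6826 V=15.6826[hold]; j=2 S=71.8016 intr=0.0000 cont=5.7297 V=5.7297[hold]; j=3 S=93.6013 intr=0.0000 cont=0.9603 V=0.9603[hold]; j=4 S=122.0195 intr=0.0000 cont=0.0000 V=0.0000[hold]; j=5 S=159.0659 intr=0.0000 cont=0.0000 V=0.0000[hold]  S*(5)=42.2512
k=4: j=0 S=48.2406 intr=21.6994 cont=21.7912 V=21.7912[hold]; j=1 S=62.8869 intr=7.0531 cont=10.8251 V=10.8251[hold]; j=2 S=81.9800 intr=0.0000 cont=3.4098 V=3.4098[hold]; j=3 S=106.8699 intr=0.0000 cont=0.4941 V=0.4941[hold]; j=4 S=139.3167 intr=0.0000 cont=0.0000 V=0.0000[hold]  S*(4)=-
k=3: j=0 S=55.0791 intr=14.8609 cont=16.4197 V=16.4197[hold]; j=1 S=71.8016 intr=0.0000 cont=7.2099 V=7.2099[hold]; j=2 S=93.6013 intr=0.0000 cont=1.9919 V=1.9919[hold]; j=3 S=122.0195 intr=0.0000 cont=0.2542 V=0.2542[hold]  S*(3)=-
k=2: j=0 S=62.8869 intr=7.0531 cont=11.9166 V=11.9166[hold]; j=1 S=81.9800 intr=0.0000 cont=4.6677 V=4.6677[hold]; j=2 S=106.8699 intr=0.0000 cont=1.1471 V=1.1471[hold]  S*(2)=-
k=1: j=0 S=71.8016 intr=0.0000 cont=8.3767 V=8.3767[hold]; j=1 S=93.6013 intr=0.0000 cont=2.9533 V=2.9533[hold]  S*(1)=-
k=0: j=0 S=81.9800 intr=0.0000 cont=5.7306 V=5.7306[hold]  S*(0)=-

price = 5.7306
boundary = - - - - - 42.2512 48.2406 55.0791
tree:
5.7306
8.3767 2.9533
11.9166 4.6677 1.1471
16.4197 7.2099 1.9919 0.2542
21.7912 10.8251 3.4098 0.4941 0.0000
27.6888 15.6826 5.7297 0.9603 0.0000 0.0000
32.9346 21.6994 9.3914 1.8667 0.0000 0.0000 0.0000
37.5291 27.6888 14.8609 3.6285 0.0000 0.0000 0.0000 0.0000
41.5531 32.9346 21.6994 7.0531 0.0000 0.0000 0.0000 0.0000 0.0000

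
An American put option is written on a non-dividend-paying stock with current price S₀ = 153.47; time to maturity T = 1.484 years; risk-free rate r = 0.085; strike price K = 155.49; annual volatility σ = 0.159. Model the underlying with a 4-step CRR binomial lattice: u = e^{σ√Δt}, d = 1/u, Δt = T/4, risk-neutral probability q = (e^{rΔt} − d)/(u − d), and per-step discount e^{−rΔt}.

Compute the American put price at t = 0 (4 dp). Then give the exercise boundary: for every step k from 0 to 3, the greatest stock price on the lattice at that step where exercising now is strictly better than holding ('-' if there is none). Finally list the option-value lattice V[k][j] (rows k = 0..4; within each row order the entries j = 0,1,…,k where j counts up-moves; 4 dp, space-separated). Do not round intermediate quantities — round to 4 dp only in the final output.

price = 7.0364
boundary = - 139.3040 126.4456 139.3040
tree:
7.0364
16.1860 2.2628
29.0444 6.0676 0.2445
40.7159 16.1860 0.7028 0.0000
51.3101 29.0444 2.0200 0.0000 0.0000

Δt=0.37100  u=1.10169  d=0.90770  q=0.64095  discount=0.96896
step 4 (expiry): payoffs max(K−S,0) = 51.3101 29.0444 2.0200 0.0000 0.0000
step 3: (k=3,j=0): S=114.7741, (K−S)⁺=40.7159, hold=35.8891 ⇒ V=40.7159 exercise | (k=3,j=1): S=139.3040, (K−S)⁺=16.1860, hold=11.3591 ⇒ V=16.1860 exercise | (k=3,j=2): S=169.0766, (K−S)⁺=0.0000, hold=0.7028 ⇒ V=0.7028 continue | (k=3,j=3): S=205.2122, (K−S)⁺=0.0000, hold=0.0000 ⇒ V=0.0000 continue  boundary S*=139.3040
step 2: (k=2,j=0): S=126.4456, (K−S)⁺=29.0444, hold=24.2175 ⇒ V=29.0444 exercise | (k=2,j=1): S=153.4700, (K−S)⁺=2.0200, hold=6.0676 ⇒ V=6.0676 continue | (k=2,j=2): S=186.2702, (K−S)⁺=0.0000, hold=0.2445 ⇒ V=0.2445 continue  boundary S*=126.4456
step 1: (k=1,j=0): S=139.3040, (K−S)⁺=16.1860, hold=13.8729 ⇒ V=16.1860 exercise | (k=1,j=1): S=169.0766, (K−S)⁺=0.0000, hold=2.2628 ⇒ V=2.2628 continue  boundary S*=139.3040
step 0: (k=0,j=0): S=153.4700, (K−S)⁺=2.0200, hold=7.0364 ⇒ V=7.0364 continue  boundary S*=-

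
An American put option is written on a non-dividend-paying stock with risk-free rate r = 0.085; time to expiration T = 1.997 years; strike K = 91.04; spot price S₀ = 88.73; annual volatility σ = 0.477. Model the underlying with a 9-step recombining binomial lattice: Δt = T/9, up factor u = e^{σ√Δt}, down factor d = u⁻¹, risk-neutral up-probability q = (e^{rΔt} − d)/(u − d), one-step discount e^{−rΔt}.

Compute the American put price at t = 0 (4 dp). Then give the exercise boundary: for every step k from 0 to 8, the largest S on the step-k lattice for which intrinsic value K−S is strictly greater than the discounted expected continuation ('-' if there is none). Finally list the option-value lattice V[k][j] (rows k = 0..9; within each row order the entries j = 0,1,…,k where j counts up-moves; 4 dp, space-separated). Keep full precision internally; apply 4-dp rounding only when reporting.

price = 18.8006
boundary = - - - 45.2193 36.1195 45.2193 56.6117 45.2193 56.6117
tree:
18.8006
26.0134 11.9109
35.0270 17.5023 6.4658
45.8207 24.9870 10.2743 2.6922
54.9205 34.4960 15.9120 4.7161 0.6579
62.1891 45.8207 23.8737 8.1176 1.3045 0.0000
67.9950 54.9205 34.4283 13.6495 2.5867 0.0000 0.0000
72.6325 62.1891 45.8207 22.2140 5.1290 0.0000 0.0000 0.0000
76.3368 67.9950 54.9205 34.4283 10.1700 0.0000 0.0000 0.0000 0.0000
79.2956 72.6325 62.1891 45.8207 20.1658 0.0000 0.0000 0.0000 0.0000 0.0000

params: Δt=0.22189 u=1.25194 d=0.79876 q=0.48608 e^(-rΔt)=0.98132
t_9 payoffs: 79.2956 72.6325 62.1891 45.8207 20.1658 0.0000 0.0000 0.0000 0.0000 0.0000
t_8: node(8,0) S=14.7032 payoff=76.3368 vs cont=74.6358 → 76.3368 [stop]  node(8,1) S=23.0450 payoff=67.9950 vs cont=66.2940 → 67.9950 [stop]  node(8,2) S=36.1195 payoff=54.9205 vs cont=53.2195 → 54.9205 [stop]  node(8,3) S=56.6117 payoff=34.4283 vs cont=32.7273 → 34.4283 [stop]  node(8,4) S=88.7300 payoff=2.3100 vs cont=10.1700 → 10.1700 [wait]  node(8,5) S=139.0704 payoff=0.0000 vs cont=0.0000 → 0.0000 [wait]  node(8,6) S=217.9712 payoff=0.0000 vs cont=0.0000 → 0.0000 [wait]  node(8,7) S=341.6359 payoff=0.0000 vs cont=0.0000 → 0.0000 [wait]  node(8,8) S=535.4610 payoff=0.0000 vs cont=0.0000 → 0.0000 [wait]  ⇒ S*(8)=56.6117
t_7: node(7,0) S=18.4075 payoff=72.6325 vs cont=70.9315 → 72.6325 [stop]  node(7,1) S=28.8509 payoff=62.1891 vs cont=60.4881 → 62.1891 [stop]  node(7,2) S=45.2193 payoff=45.8207 vs cont=44.1197 → 45.8207 [stop]  node(7,3) S=70.8742 payoff=20.1658 vs cont=22.2140 → 22.2140 [wait]  node(7,4) S=111.0843 payoff=0.0000 vs cont=5.1290 → 5.1290 [wait]  node(7,5) S=174.1073 payoff=0.0000 vs cont=0.0000 → 0.0000 [wait]  node(7,6) S=272.8860 payoff=0.0000 vs cont=0.0000 → 0.0000 [wait]  node(7,7) S=427.7063 payoff=0.0000 vs cont=0.0000 → 0.0000 [wait]  ⇒ S*(7)=45.2193
t_6: node(6,0) S=23.0450 payoff=67.9950 vs cont=66.2940 → 67.9950 [stop]  node(6,1) S=36.1195 payoff=54.9205 vs cont=53.2195 → 54.9205 [stop]  node(6,2) S=56.6117 payoff=34.4283 vs cont=33.7043 → 34.4283 [stop]  node(6,3) S=88.7300 payoff=2.3100 vs cont=13.6495 → 13.6495 [wait]  node(6,4) S=139.0704 payoff=0.0000 vs cont=2.5867 → 2.5867 [wait]  node(6,5) S=217.9712 payoff=0.0000 vs cont=0.0000 → 0.0000 [wait]  node(6,6) S=341.6359 payoff=0.0000 vs cont=0.0000 → 0.0000 [wait]  ⇒ S*(6)=56.6117
t_5: node(5,0) S=28.8509 payoff=62.1891 vs cont=60.4881 → 62.1891 [stop]  node(5,1) S=45.2193 payoff=45.8207 vs cont=44.1197 → 45.8207 [stop]  node(5,2) S=70.8742 payoff=20.1658 vs cont=23.8737 → 23.8737 [wait]  node(5,3) S=111.0843 payoff=0.0000 vs cont=8.1176 → 8.1176 [wait]  node(5,4) S=174.1073 payoff=0.0000 vs cont=1.3045 → 1.3045 [wait]  node(5,5) S=272.8860 payoff=0.0000 vs cont=0.0000 → 0.0000 [wait]  ⇒ S*(5)=45.2193
t_4: node(4,0) S=36.1195 payoff=54.9205 vs cont=53.2195 → 54.9205 [stop]  node(4,1) S=56.6117 payoff=34.4283 vs cont=34.4960 → 34.4960 [wait]  node(4,2) S=88.7300 payoff=2.3100 vs cont=15.9120 → 15.9120 [wait]  node(4,3) S=139.0704 payoff=0.0000 vs cont=4.7161 → 4.7161 [wait]  node(4,4) S=217.9712 payoff=0.0000 vs cont=0.6579 → 0.6579 [wait]  ⇒ S*(4)=36.1195
t_3: node(3,0) S=45.2193 payoff=45.8207 vs cont=44.1520 → 45.8207 [stop]  node(3,1) S=70.8742 payoff=20.1658 vs cont=24.9870 → 24.9870 [wait]  node(3,2) S=111.0843 payoff=0.0000 vs cont=10.2743 → 10.2743 [wait]  node(3,3) S=174.1073 payoff=0.0000 vs cont=2.6922 → 2.6922 [wait]  ⇒ S*(3)=45.2193
t_2: node(2,0) S=56.6117 payoff=34.4283 vs cont=35.0270 → 35.0270 [wait]  node(2,1) S=88.7300 payoff=2.3100 vs cont=17.5023 → 17.5023 [wait]  node(2,2) S=139.0704 payoff=0.0000 vs cont=6.4658 → 6.4658 [wait]  ⇒ S*(2)=-
t_1: node(1,0) S=70.8742 payoff=20.1658 vs cont=26.0134 → 26.0134 [wait]  node(1,1) S=111.0843 payoff=0.0000 vs cont=11.9109 → 11.9109 [wait]  ⇒ S*(1)=-
t_0: node(0,0) S=88.7300 payoff=2.3100 vs cont=18.8006 → 18.8006 [wait]  ⇒ S*(0)=-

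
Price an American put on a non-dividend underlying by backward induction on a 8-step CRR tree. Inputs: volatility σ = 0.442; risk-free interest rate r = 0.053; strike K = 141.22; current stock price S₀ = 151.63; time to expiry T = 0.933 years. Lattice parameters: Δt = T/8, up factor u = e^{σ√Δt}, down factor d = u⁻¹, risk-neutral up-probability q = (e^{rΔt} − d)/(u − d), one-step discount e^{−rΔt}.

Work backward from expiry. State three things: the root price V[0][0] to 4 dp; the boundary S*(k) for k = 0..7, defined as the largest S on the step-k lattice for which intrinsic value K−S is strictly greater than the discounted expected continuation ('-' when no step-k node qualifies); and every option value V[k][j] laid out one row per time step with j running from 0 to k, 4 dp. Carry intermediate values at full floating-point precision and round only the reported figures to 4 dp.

price = 17.2375
boundary = - - - - 82.9024 96.4099 82.9024 96.4099
tree:
17.2375
24.5921 9.5800
34.0294 14.7980 4.1132
45.4526 22.2292 7.0273 1.0443
58.3176 32.2545 11.7749 2.0316 0.0000
69.9326 44.8101 19.2182 3.9523 0.0000 0.0000
79.9203 58.3176 30.2107 7.6891 0.0000 0.0000 0.0000
88.5087 69.9326 44.8101 14.9588 0.0000 0.0000 0.0000 0.0000
95.8938 79.9203 58.3176 29.1018 0.0000 0.0000 0.0000 0.0000 0.0000

Δt=0.11663, u=1.16293, d=0.85990, q=0.48280, disc=e^(-rΔt)=0.99384
k=8 terminal: V=max(K-S,0) → 95.8938 79.9203 58.3176 29.1018 0.0000 0.0000 0.0000 0.0000 0.0000
k=7: j=0 S=52.7113 intr=88.5087 cont=87.6385 V=88.5087[EX]; j=1 S=71.2874 intr=69.9326 cont=69.0624 V=69.9326[EX]; j=2 S=96.4099 intr=44.8101 cont=43.9399 V=44.8101[EX]; j=3 S=130.3859 intr=10.8341 cont=14.9588 V=14.9588[hold]; j=4 S=176.3354 intr=0.0000 cont=0.0000 V=0.0000[hold]; j=5 S=238.4781 intr=0.0000 cont=0.0000 V=0.0000[hold]; j=6 S=322.5207 intr=0.0000 cont=0.0000 V=0.0000[hold]; j=7 S=436.1808 intr=0.0000 cont=0.0000 V=0.0000[hold]  S*(7)=96.4099
k=6: j=0 S=61.2997 intr=79.9203 cont=79.0501 V=79.9203[EX]; j=1 S=82.9024 intr=58.3176 cont=57.4474 V=58.3176[EX]; j=2 S=112.1182 intr=29.1018 cont=30.2107 V=30.2107[hold]; j=3 S=151.6300 intr=0.0000 cont=7.6891 V=7.6891[hold]; j=4 S=205.0662 intr=0.0000 cont=0.0000 V=0.0000[hold]; j=5 S=277.3340 intr=0.0000 cont=0.0000 V=0.0000[hold]; j=6 S=375.0698 intr=0.0000 cont=0.0000 V=0.0000[hold]  S*(6)=82.9024
k=5: j=0 S=71.2874 intr=69.9326 cont=69.0624 V=69.9326[EX]; j=1 S=96.4099 intr=44.8101 cont=44.4720 V=44.8101[EX]; j=2 S=130.3859 intr=10.8341 cont=19.2182 V=19.2182[hold]; j=3 S=176.3354 intr=0.0000 cont=3.9523 V=3.9523[hold]; j=4 S=238.4781 intr=0.0000 cont=0.0000 V=0.0000[hold]; j=5 S=322.5207 intr=0.0000 cont=0.0000 V=0.0000[hold]  S*(5)=96.4099
k=4: j=0 S=82.9024 intr=58.3176 cont=57.4474 V=58.3176[EX]; j=1 S=112.1182 intr=29.1018 cont=32.2545 V=32.2545[hold]; j=2 S=151.6300 intr=0.0000 cont=11.7749 V=11.7749[hold]; j=3 S=205.0662 intr=0.0000 cont=2.0316 V=2.0316[hold]; j=4 S=277.3340 intr=0.0000 cont=0.0000 V=0.0000[hold]  S*(4)=82.9024
k=3: j=0 S=96.4099 intr=44.8101 cont=45.4526 V=45.4526[hold]; j=1 S=130.3859 intr=10.8341 cont=22.2292 V=22.2292[hold]; j=2 S=176.3354 intr=0.0000 cont=7.0273 V=7.0273[hold]; j=3 S=238.4781 intr=0.0000 cont=1.0443 V=1.0443[hold]  S*(3)=-
k=2: j=0 S=112.1182 intr=29.1018 cont=34.0294 V=34.0294[hold]; j=1 S=151.6300 intr=0.0000 cont=14.7980 V=14.7980[hold]; j=2 S=205.0662 intr=0.0000 cont=4.1132 V=4.1132[hold]  S*(2)=-
k=1: j=0 S=130.3859 intr=10.8341 cont=24.5921 V=24.5921[hold]; j=1 S=176.3354 intr=0.0000 cont=9.5800 V=9.5800[hold]  S*(1)=-
k=0: j=0 S=151.6300 intr=0.0000 cont=17.2375 V=17.2375[hold]  S*(0)=-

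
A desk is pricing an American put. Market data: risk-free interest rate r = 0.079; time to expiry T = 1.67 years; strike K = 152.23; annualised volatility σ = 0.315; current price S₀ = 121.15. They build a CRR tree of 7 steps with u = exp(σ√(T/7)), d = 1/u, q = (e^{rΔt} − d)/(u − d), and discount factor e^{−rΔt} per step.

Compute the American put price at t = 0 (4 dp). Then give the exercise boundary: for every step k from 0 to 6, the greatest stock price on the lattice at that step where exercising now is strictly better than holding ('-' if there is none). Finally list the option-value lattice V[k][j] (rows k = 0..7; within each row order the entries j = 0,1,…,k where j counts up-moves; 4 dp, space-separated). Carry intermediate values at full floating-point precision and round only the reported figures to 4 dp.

price = 33.5281
boundary = - 103.8733 89.0603 103.8733 89.0603 103.8733 121.1500
tree:
33.5281
48.3567 21.2335
63.1697 32.6207 11.6283
75.8702 48.3567 19.4662 4.9083
86.7596 63.1697 31.4407 9.2615 1.1196
96.0961 75.8702 48.3567 17.1680 2.3929 0.0000
104.1011 86.7596 63.1697 31.0800 5.1140 0.0000 0.0000
110.9646 96.0961 75.8702 48.3567 10.9297 0.0000 0.0000 0.0000

Δt=0.23857  u=1.16633  d=0.85739  q=0.52320  discount=0.98133
step 7 (expiry): payoffs max(K−S,0) = 110.9646 96.0961 75.8702 48.3567 10.9297 0.0000 0.0000 0.0000
step 6: (k=6,j=0): S=48.1289, (K−S)⁺=104.1011, hold=101.2589 ⇒ V=104.1011 exercise | (k=6,j=1): S=65.4704, (K−S)⁺=86.7596, hold=83.9174 ⇒ V=86.7596 exercise | (k=6,j=2): S=89.0603, (K−S)⁺=63.1697, hold=60.3275 ⇒ V=63.1697 exercise | (k=6,j=3): S=121.1500, (K−S)⁺=31.0800, hold=28.2378 ⇒ V=31.0800 exercise | (k=6,j=4): S=164.8021, (K−S)⁺=0.0000, hold=5.1140 ⇒ V=5.1140 continue | (k=6,j=5): S=224.1826, (K−S)⁺=0.0000, hold=0.0000 ⇒ V=0.0000 continue | (k=6,j=6): S=304.9588, (K−S)⁺=0.0000, hold=0.0000 ⇒ V=0.0000 continue  boundary S*=121.1500
step 5: (k=5,j=0): S=56.1339, (K−S)⁺=96.0961, hold=93.2539 ⇒ V=96.0961 exercise | (k=5,j=1): S=76.3598, (K−S)⁺=75.8702, hold=73.0280 ⇒ V=75.8702 exercise | (k=5,j=2): S=103.8733, (K−S)⁺=48.3567, hold=45.5145 ⇒ V=48.3567 exercise | (k=5,j=3): S=141.3003, (K−S)⁺=10.9297, hold=17.1680 ⇒ V=17.1680 continue | (k=5,j=4): S=192.2128, (K−S)⁺=0.0000, hold=2.3929 ⇒ V=2.3929 continue | (k=5,j=5): S=261.4698, (K−S)⁺=0.0000, hold=0.0000 ⇒ V=0.0000 continue  boundary S*=103.8733
step 4: (k=4,j=0): S=65.4704, (K−S)⁺=86.7596, hold=83.9174 ⇒ V=86.7596 exercise | (k=4,j=1): S=89.0603, (K−S)⁺=63.1697, hold=60.3275 ⇒ V=63.1697 exercise | (k=4,j=2): S=121.1500, (K−S)⁺=31.0800, hold=31.4407 ⇒ V=31.4407 continue | (k=4,j=3): S=164.8021, (K−S)⁺=0.0000, hold=9.2615 ⇒ V=9.2615 continue | (k=4,j=4): S=224.1826, (K−S)⁺=0.0000, hold=1.1196 ⇒ V=1.1196 continue  boundary S*=89.0603
step 3: (k=3,j=0): S=76.3598, (K−S)⁺=75.8702, hold=73.0280 ⇒ V=75.8702 exercise | (k=3,j=1): S=103.8733, (K−S)⁺=48.3567, hold=45.6997 ⇒ V=48.3567 exercise | (k=3,j=2): S=141.3003, (K−S)⁺=10.9297, hold=19.4662 ⇒ V=19.4662 continue | (k=3,j=3): S=192.2128, (K−S)⁺=0.0000, hold=4.9083 ⇒ V=4.9083 continue  boundary S*=103.8733
step 2: (k=2,j=0): S=89.0603, (K−S)⁺=63.1697, hold=60.3275 ⇒ V=63.1697 exercise | (k=2,j=1): S=121.1500, (K−S)⁺=31.0800, hold=32.6207 ⇒ V=32.6207 continue | (k=2,j=2): S=164.8021, (K−S)⁺=0.0000, hold=11.6283 ⇒ V=11.6283 continue  boundary S*=89.0603
step 1: (k=1,j=0): S=103.8733, (K−S)⁺=48.3567, hold=46.3055 ⇒ V=48.3567 exercise | (k=1,j=1): S=141.3003, (K−S)⁺=10.9297, hold=21.2335 ⇒ V=21.2335 continue  boundary S*=103.8733
step 0: (k=0,j=0): S=121.1500, (K−S)⁺=31.0800, hold=33.5281 ⇒ V=33.5281 continue  boundary S*=-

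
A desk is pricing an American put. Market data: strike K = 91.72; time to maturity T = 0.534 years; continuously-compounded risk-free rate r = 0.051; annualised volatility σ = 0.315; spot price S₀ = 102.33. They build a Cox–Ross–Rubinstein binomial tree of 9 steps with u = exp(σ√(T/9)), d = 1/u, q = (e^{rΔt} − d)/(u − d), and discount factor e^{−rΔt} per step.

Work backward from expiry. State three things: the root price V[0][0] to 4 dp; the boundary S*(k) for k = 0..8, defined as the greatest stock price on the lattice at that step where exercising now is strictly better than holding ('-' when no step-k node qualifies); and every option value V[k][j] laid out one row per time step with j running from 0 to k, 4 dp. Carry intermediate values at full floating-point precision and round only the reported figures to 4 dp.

price = 3.8522
boundary = - - - - - 69.7249 75.2854 69.7249 75.2854
tree:
3.8522
5.8121 1.9200
8.5378 3.1277 0.7265
12.1566 4.9787 1.2997 0.1590
16.6936 7.7034 2.2903 0.3193 0.0000
21.9951 11.5050 3.9569 0.6412 0.0000 0.0000
27.1449 16.4346 6.6560 1.2877 0.0000 0.0000 0.0000
31.9144 21.9951 10.7753 2.5862 0.0000 0.0000 0.0000 0.0000
36.3316 27.1449 16.4346 5.1938 0.0000 0.0000 0.0000 0.0000 0.0000
40.4225 31.9144 21.9951 10.4306 0.0000 0.0000 0.0000 0.0000 0.0000 0.0000

Δt=0.05933  u=1.07975  d=0.92614  q=0.50056  discount=0.99698
step 9 (expiry): payoffs max(K−S,0) = 40.4225 31.9144 21.9951 10.4306 0.0000 0.0000 0.0000 0.0000 0.0000 0.0000
step 8: (k=8,j=0): S=55.3884, (K−S)⁺=36.3316, hold=36.0545 ⇒ V=36.3316 exercise | (k=8,j=1): S=64.5751, (K−S)⁺=27.1449, hold=26.8678 ⇒ V=27.1449 exercise | (k=8,j=2): S=75.2854, (K−S)⁺=16.4346, hold=16.1574 ⇒ V=16.4346 exercise | (k=8,j=3): S=87.7722, (K−S)⁺=3.9478, hold=5.1938 ⇒ V=5.1938 continue | (k=8,j=4): S=102.3300, (K−S)⁺=0.0000, hold=0.0000 ⇒ V=0.0000 continue | (k=8,j=5): S=119.3023, (K−S)⁺=0.0000, hold=0.0000 ⇒ V=0.0000 continue | (k=8,j=6): S=139.0897, (K−S)⁺=0.0000, hold=0.0000 ⇒ V=0.0000 continue | (k=8,j=7): S=162.1590, (K−S)⁺=0.0000, hold=0.0000 ⇒ V=0.0000 continue | (k=8,j=8): S=189.0545, (K−S)⁺=0.0000, hold=0.0000 ⇒ V=0.0000 continue  boundary S*=75.2854
step 7: (k=7,j=0): S=59.8056, (K−S)⁺=31.9144, hold=31.6373 ⇒ V=31.9144 exercise | (k=7,j=1): S=69.7249, (K−S)⁺=21.9951, hold=21.7180 ⇒ V=21.9951 exercise | (k=7,j=2): S=81.2894, (K−S)⁺=10.4306, hold=10.7753 ⇒ V=10.7753 continue | (k=7,j=3): S=94.7720, (K−S)⁺=0.0000, hold=2.5862 ⇒ V=2.5862 continue | (k=7,j=4): S=110.4908, (K−S)⁺=0.0000, hold=0.0000 ⇒ V=0.0000 continue | (k=7,j=5): S=128.8167, (K−S)⁺=0.0000, hold=0.0000 ⇒ V=0.0000 continue | (k=7,j=6): S=150.1821, (K−S)⁺=0.0000, hold=0.0000 ⇒ V=0.0000 continue | (k=7,j=7): S=175.0911, (K−S)⁺=0.0000, hold=0.0000 ⇒ V=0.0000 continue  boundary S*=69.7249
step 6: (k=6,j=0): S=64.5751, (K−S)⁺=27.1449, hold=26.8678 ⇒ V=27.1449 exercise | (k=6,j=1): S=75.2854, (K−S)⁺=16.4346, hold=16.3294 ⇒ V=16.4346 exercise | (k=6,j=2): S=87.7722, (K−S)⁺=3.9478, hold=6.6560 ⇒ V=6.6560 continue | (k=6,j=3): S=102.3300, (K−S)⁺=0.0000, hold=1.2877 ⇒ V=1.2877 continue | (k=6,j=4): S=119.3023, (K−S)⁺=0.0000, hold=0.0000 ⇒ V=0.0000 continue | (k=6,j=5): S=139.0897, (K−S)⁺=0.0000, hold=0.0000 ⇒ V=0.0000 continue | (k=6,j=6): S=162.1590, (K−S)⁺=0.0000, hold=0.0000 ⇒ V=0.0000 continue  boundary S*=75.2854
step 5: (k=5,j=0): S=69.7249, (K−S)⁺=21.9951, hold=21.7180 ⇒ V=21.9951 exercise | (k=5,j=1): S=81.2894, (K−S)⁺=10.4306, hold=11.5050 ⇒ V=11.5050 continue | (k=5,j=2): S=94.7720, (K−S)⁺=0.0000, hold=3.9569 ⇒ V=3.9569 continue | (k=5,j=3): S=110.4908, (K−S)⁺=0.0000, hold=0.6412 ⇒ V=0.6412 continue | (k=5,j=4): S=128.8167, (K−S)⁺=0.0000, hold=0.0000 ⇒ V=0.0000 continue | (k=5,j=5): S=150.1821, (K−S)⁺=0.0000, hold=0.0000 ⇒ V=0.0000 continue  boundary S*=69.7249
step 4: (k=4,j=0): S=75.2854, (K−S)⁺=16.4346, hold=16.6936 ⇒ V=16.6936 continue | (k=4,j=1): S=87.7722, (K−S)⁺=3.9478, hold=7.7034 ⇒ V=7.7034 continue | (k=4,j=2): S=102.3300, (K−S)⁺=0.0000, hold=2.2903 ⇒ V=2.2903 continue | (k=4,j=3): S=119.3023, (K−S)⁺=0.0000, hold=0.3193 ⇒ V=0.3193 continue | (k=4,j=4): S=139.0897, (K−S)⁺=0.0000, hold=0.0000 ⇒ V=0.0000 continue  boundary S*=-
step 3: (k=3,j=0): S=81.2894, (K−S)⁺=10.4306, hold=12.1566 ⇒ V=12.1566 continue | (k=3,j=1): S=94.7720, (K−S)⁺=0.0000, hold=4.9787 ⇒ V=4.9787 continue | (k=3,j=2): S=110.4908, (K−S)⁺=0.0000, hold=1.2997 ⇒ V=1.2997 continue | (k=3,j=3): S=128.8167, (K−S)⁺=0.0000, hold=0.1590 ⇒ V=0.1590 continue  boundary S*=-
step 2: (k=2,j=0): S=87.7722, (K−S)⁺=3.9478, hold=8.5378 ⇒ V=8.5378 continue | (k=2,j=1): S=102.3300, (K−S)⁺=0.0000, hold=3.1277 ⇒ V=3.1277 continue | (k=2,j=2): S=119.3023, (K−S)⁺=0.0000, hold=0.7265 ⇒ V=0.7265 continue  boundary S*=-
step 1: (k=1,j=0): S=94.7720, (K−S)⁺=0.0000, hold=5.8121 ⇒ V=5.8121 continue | (k=1,j=1): S=110.4908, (K−S)⁺=0.0000, hold=1.9200 ⇒ V=1.9200 continue  boundary S*=-
step 0: (k=0,j=0): S=102.3300, (K−S)⁺=0.0000, hold=3.8522 ⇒ V=3.8522 continue  boundary S*=-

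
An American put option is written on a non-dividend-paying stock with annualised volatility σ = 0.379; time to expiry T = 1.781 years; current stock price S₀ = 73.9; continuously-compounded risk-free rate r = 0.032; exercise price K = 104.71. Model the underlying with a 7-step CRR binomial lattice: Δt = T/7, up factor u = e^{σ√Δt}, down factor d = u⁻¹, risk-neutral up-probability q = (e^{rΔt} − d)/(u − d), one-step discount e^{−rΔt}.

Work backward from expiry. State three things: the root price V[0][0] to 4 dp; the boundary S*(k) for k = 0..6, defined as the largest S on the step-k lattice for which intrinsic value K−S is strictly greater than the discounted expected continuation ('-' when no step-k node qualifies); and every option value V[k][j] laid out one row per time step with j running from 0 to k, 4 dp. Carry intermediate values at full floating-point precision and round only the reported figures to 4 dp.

price = 34.5511
boundary = - - 50.4191 61.0408 50.4191 61.0408 73.9000
tree:
34.5511
44.0335 24.6081
54.2909 33.3928 15.2690
63.0642 43.6692 22.5473 7.4430
70.3110 54.2909 32.1141 12.3032 2.1695
76.2967 63.0642 43.6692 19.8252 4.1552 0.0000
81.2409 70.3110 54.2909 30.8100 7.9581 0.0000 0.0000
85.3247 76.2967 63.0642 43.6692 15.2417 0.0000 0.0000 0.0000

params: Δt=0.25443 u=1.21067 d=0.82599 q=0.47360 e^(-rΔt)=0.99189
t_7 payoffs: 85.3247 76.2967 63.0642 43.6692 15.2417 0.0000 0.0000 0.0000
t_6: node(6,0) S=23.4691 payoff=81.2409 vs cont=80.3918 → 81.2409 [stop]  node(6,1) S=34.3990 payoff=70.3110 vs cont=69.4619 → 70.3110 [stop]  node(6,2) S=50.4191 payoff=54.2909 vs cont=53.4418 → 54.2909 [stop]  node(6,3) S=73.9000 payoff=30.8100 vs cont=29.9609 → 30.8100 [stop]  node(6,4) S=108.3162 payoff=0.0000 vs cont=7.9581 → 7.9581 [wait]  node(6,5) S=158.7605 payoff=0.0000 vs cont=0.0000 → 0.0000 [wait]  node(6,6) S=232.6975 payoff=0.0000 vs cont=0.0000 → 0.0000 [wait]  ⇒ S*(6)=73.9000
t_5: node(5,0) S=28.4133 payoff=76.2967 vs cont=75.4476 → 76.2967 [stop]  node(5,1) S=41.6458 payoff=63.0642 vs cont=62.2152 → 63.0642 [stop]  node(5,2) S=61.0408 payoff=43.6692 vs cont=42.8202 → 43.6692 [stop]  node(5,3) S=89.4683 payoff=15.2417 vs cont=19.8252 → 19.8252 [wait]  node(5,4) S=131.1348 payoff=0.0000 vs cont=4.1552 → 4.1552 [wait]  node(5,5) S=192.2061 payoff=0.0000 vs cont=0.0000 → 0.0000 [wait]  ⇒ S*(5)=61.0408
t_4: node(4,0) S=34.3990 payoff=70.3110 vs cont=69.4619 → 70.3110 [stop]  node(4,1) S=50.4191 payoff=54.2909 vs cont=53.4418 → 54.2909 [stop]  node(4,2) S=73.9000 payoff=30.8100 vs cont=32.1141 → 32.1141 [wait]  node(4,3) S=108.3162 payoff=0.0000 vs cont=12.3032 → 12.3032 [wait]  node(4,4) S=158.7605 payoff=0.0000 vs cont=2.1695 → 2.1695 [wait]  ⇒ S*(4)=50.4191
t_3: node(3,0) S=41.6458 payoff=63.0642 vs cont=62.2152 → 63.0642 [stop]  node(3,1) S=61.0408 payoff=43.6692 vs cont=43.4328 → 43.6692 [stop]  node(3,2) S=89.4683 payoff=15.2417 vs cont=22.5473 → 22.5473 [wait]  node(3,3) S=131.1348 payoff=0.0000 vs cont=7.4430 → 7.4430 [wait]  ⇒ S*(3)=61.0408
t_2: node(2,0) S=50.4191 payoff=54.2909 vs cont=53.4418 → 54.2909 [stop]  node(2,1) S=73.9000 payoff=30.8100 vs cont=33.3928 → 33.3928 [wait]  node(2,2) S=108.3162 payoff=0.0000 vs cont=15.2690 → 15.2690 [wait]  ⇒ S*(2)=50.4191
t_1: node(1,0) S=61.0408 payoff=43.6692 vs cont=44.0335 → 44.0335 [wait]  node(1,1) S=89.4683 payoff=15.2417 vs cont=24.6081 → 24.6081 [wait]  ⇒ S*(1)=-
t_0: node(0,0) S=73.9000 payoff=30.8100 vs cont=34.5511 → 34.5511 [wait]  ⇒ S*(0)=-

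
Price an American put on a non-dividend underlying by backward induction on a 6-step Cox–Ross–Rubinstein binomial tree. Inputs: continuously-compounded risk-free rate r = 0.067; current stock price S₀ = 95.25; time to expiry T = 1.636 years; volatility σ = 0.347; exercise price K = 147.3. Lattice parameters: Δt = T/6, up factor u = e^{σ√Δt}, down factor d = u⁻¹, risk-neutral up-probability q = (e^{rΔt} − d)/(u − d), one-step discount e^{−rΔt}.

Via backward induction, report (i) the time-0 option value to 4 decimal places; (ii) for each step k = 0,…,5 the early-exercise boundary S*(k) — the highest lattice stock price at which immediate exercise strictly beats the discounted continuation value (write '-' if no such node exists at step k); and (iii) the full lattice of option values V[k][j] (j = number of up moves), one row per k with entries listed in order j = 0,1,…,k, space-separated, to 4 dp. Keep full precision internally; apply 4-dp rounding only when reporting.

price = 52.0500
boundary = 95.2500 79.4645 95.2500 79.4645 95.2500 114.1713
tree:
52.0500
67.8355 36.1204
81.0049 52.0500 21.8502
91.9918 67.8355 34.5105 10.2586
101.1579 81.0049 52.0500 18.6063 2.4641
108.8049 91.9918 67.8355 33.1287 5.0742 0.0000
115.1846 101.1579 81.0049 52.0500 10.4488 0.0000 0.0000

Δt=0.27267  u=1.19865  d=0.83427  q=0.50542  discount=0.98190
step 6 (expiry): payoffs max(K−S,0) = 115.1846 101.1579 81.0049 52.0500 10.4488 0.0000 0.0000
step 5: (k=5,j=0): S=38.4951, (K−S)⁺=108.8049, hold=106.1383 ⇒ V=108.8049 exercise | (k=5,j=1): S=55.3082, (K−S)⁺=91.9918, hold=89.3253 ⇒ V=91.9918 exercise | (k=5,j=2): S=79.4645, (K−S)⁺=67.8355, hold=65.1690 ⇒ V=67.8355 exercise | (k=5,j=3): S=114.1713, (K−S)⁺=33.1287, hold=30.4622 ⇒ V=33.1287 exercise | (k=5,j=4): S=164.0365, (K−S)⁺=0.0000, hold=5.0742 ⇒ V=5.0742 continue | (k=5,j=5): S=235.6808, (K−S)⁺=0.0000, hold=0.0000 ⇒ V=0.0000 continue  boundary S*=114.1713
step 4: (k=4,j=0): S=46.1421, (K−S)⁺=101.1579, hold=98.4913 ⇒ V=101.1579 exercise | (k=4,j=1): S=66.2951, (K−S)⁺=81.0049, hold=78.3384 ⇒ V=81.0049 exercise | (k=4,j=2): S=95.2500, (K−S)⁺=52.0500, hold=49.3835 ⇒ V=52.0500 exercise | (k=4,j=3): S=136.8512, (K−S)⁺=10.4488, hold=18.6063 ⇒ V=18.6063 continue | (k=4,j=4): S=196.6221, (K−S)⁺=0.0000, hold=2.4641 ⇒ V=2.4641 continue  boundary S*=95.2500
step 3: (k=3,j=0): S=55.3082, (K−S)⁺=91.9918, hold=89.3253 ⇒ V=91.9918 exercise | (k=3,j=1): S=79.4645, (K−S)⁺=67.8355, hold=65.1690 ⇒ V=67.8355 exercise | (k=3,j=2): S=114.1713, (K−S)⁺=33.1287, hold=34.5105 ⇒ V=34.5105 continue | (k=3,j=3): S=164.0365, (K−S)⁺=0.0000, hold=10.2586 ⇒ V=10.2586 continue  boundary S*=79.4645
step 2: (k=2,j=0): S=66.2951, (K−S)⁺=81.0049, hold=78.3384 ⇒ V=81.0049 exercise | (k=2,j=1): S=95.2500, (K−S)⁺=52.0500, hold=50.0692 ⇒ V=52.0500 exercise | (k=2,j=2): S=136.8512, (K−S)⁺=10.4488, hold=21.8502 ⇒ V=21.8502 continue  boundary S*=95.2500
step 1: (k=1,j=0): S=79.4645, (K−S)⁺=67.8355, hold=65.1690 ⇒ V=67.8355 exercise | (k=1,j=1): S=114.1713, (K−S)⁺=33.1287, hold=36.1204 ⇒ V=36.1204 continue  boundary S*=79.4645
step 0: (k=0,j=0): S=95.2500, (K−S)⁺=52.0500, hold=50.8681 ⇒ V=52.0500 exercise  boundary S*=95.2500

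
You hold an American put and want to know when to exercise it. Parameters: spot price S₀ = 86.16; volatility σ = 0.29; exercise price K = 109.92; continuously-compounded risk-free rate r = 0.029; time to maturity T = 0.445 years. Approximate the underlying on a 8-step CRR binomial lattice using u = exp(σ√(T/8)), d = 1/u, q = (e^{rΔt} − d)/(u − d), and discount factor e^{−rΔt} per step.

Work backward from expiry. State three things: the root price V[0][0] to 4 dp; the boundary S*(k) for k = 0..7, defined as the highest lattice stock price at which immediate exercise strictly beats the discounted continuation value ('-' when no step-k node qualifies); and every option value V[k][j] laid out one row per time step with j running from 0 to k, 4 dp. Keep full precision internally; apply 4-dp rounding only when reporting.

Δt=0.05563  u=1.07079  d=0.93389  q=0.49470  discount=0.99839
step 8 (expiry): payoffs max(K−S,0) = 60.0692 52.7615 44.3826 34.7755 23.7600 11.1298 0.0000 0.0000 0.0000
step 7: (k=7,j=0): S=53.3798, (K−S)⁺=56.5402, hold=56.3631 ⇒ V=56.5402 exercise | (k=7,j=1): S=61.2047, (K−S)⁺=48.7153, hold=48.5381 ⇒ V=48.7153 exercise | (k=7,j=2): S=70.1767, (K−S)⁺=39.7433, hold=39.5661 ⇒ V=39.7433 exercise | (k=7,j=3): S=80.4640, (K−S)⁺=29.4560, hold=29.2788 ⇒ V=29.4560 exercise | (k=7,j=4): S=92.2592, (K−S)⁺=17.6608, hold=17.4836 ⇒ V=17.6608 exercise | (k=7,j=5): S=105.7836, (K−S)⁺=4.1364, hold=5.6148 ⇒ V=5.6148 continue | (k=7,j=6): S=121.2904, (K−S)⁺=0.0000, hold=0.0000 ⇒ V=0.0000 continue | (k=7,j=7): S=139.0704, (K−S)⁺=0.0000, hold=0.0000 ⇒ V=0.0000 continue  boundary S*=92.2592
step 6: (k=6,j=0): S=57.1585, (K−S)⁺=52.7615, hold=52.5843 ⇒ V=52.7615 exercise | (k=6,j=1): S=65.5374, (K−S)⁺=44.3826, hold=44.2055 ⇒ V=44.3826 exercise | (k=6,j=2): S=75.1445, (K−S)⁺=34.7755, hold=34.5983 ⇒ V=34.7755 exercise | (k=6,j=3): S=86.1600, (K−S)⁺=23.7600, hold=23.5828 ⇒ V=23.7600 exercise | (k=6,j=4): S=98.7902, (K−S)⁺=11.1298, hold=11.6828 ⇒ V=11.6828 continue | (k=6,j=5): S=113.2719, (K−S)⁺=0.0000, hold=2.8326 ⇒ V=2.8326 continue | (k=6,j=6): S=129.8765, (K−S)⁺=0.0000, hold=0.0000 ⇒ V=0.0000 continue  boundary S*=86.1600
step 5: (k=5,j=0): S=61.2047, (K−S)⁺=48.7153, hold=48.5381 ⇒ V=48.7153 exercise | (k=5,j=1): S=70.1767, (K−S)⁺=39.7433, hold=39.5661 ⇒ V=39.7433 exercise | (k=5,j=2): S=80.4640, (K−S)⁺=29.4560, hold=29.2788 ⇒ V=29.4560 exercise | (k=5,j=3): S=92.2592, (K−S)⁺=17.6608, hold=17.7567 ⇒ V=17.7567 continue | (k=5,j=4): S=105.7836, (K−S)⁺=4.1364, hold=7.2928 ⇒ V=7.2928 continue | (k=5,j=5): S=121.2904, (K−S)⁺=0.0000, hold=1.4290 ⇒ V=1.4290 continue  boundary S*=80.4640
step 4: (k=4,j=0): S=65.5374, (K−S)⁺=44.3826, hold=44.2055 ⇒ V=44.3826 exercise | (k=4,j=1): S=75.1445, (K−S)⁺=34.7755, hold=34.5983 ⇒ V=34.7755 exercise | (k=4,j=2): S=86.1600, (K−S)⁺=23.7600, hold=23.6302 ⇒ V=23.7600 exercise | (k=4,j=3): S=98.7902, (K−S)⁺=11.1298, hold=12.5599 ⇒ V=12.5599 continue | (k=4,j=4): S=113.2719, (K−S)⁺=0.0000, hold=4.3849 ⇒ V=4.3849 continue  boundary S*=86.1600
step 3: (k=3,j=0): S=70.1767, (K−S)⁺=39.7433, hold=39.5661 ⇒ V=39.7433 exercise | (k=3,j=1): S=80.4640, (K−S)⁺=29.4560, hold=29.2788 ⇒ V=29.4560 exercise | (k=3,j=2): S=92.2592, (K−S)⁺=17.6608, hold=18.1900 ⇒ V=18.1900 continue | (k=3,j=3): S=105.7836, (K−S)⁺=4.1364, hold=8.5020 ⇒ V=8.5020 continue  boundary S*=80.4640
step 2: (k=2,j=0): S=75.1445, (K−S)⁺=34.7755, hold=34.5983 ⇒ V=34.7755 exercise | (k=2,j=1): S=86.1600, (K−S)⁺=23.7600, hold=23.8442 ⇒ V=23.8442 continue | (k=2,j=2): S=98.7902, (K−S)⁺=11.1298, hold=13.3757 ⇒ V=13.3757 continue  boundary S*=75.1445
step 1: (k=1,j=0): S=80.4640, (K−S)⁺=29.4560, hold=29.3204 ⇒ V=29.4560 exercise | (k=1,j=1): S=92.2592, (K−S)⁺=17.6608, hold=18.6354 ⇒ V=18.6354 continue  boundary S*=80.4640
step 0: (k=0,j=0): S=86.1600, (K−S)⁺=23.7600, hold=24.0642 ⇒ V=24.0642 continue  boundary S*=-

price = 24.0642
boundary = - 80.4640 75.1445 80.4640 86.1600 80.4640 86.1600 92.2592
tree:
24.0642
29.4560 18.6354
34.7755 23.8442 13.3757
39.7433 29.4560 18.1900 8.5020
44.3826 34.7755 23.7600 12.5599 4.3849
48.7153 39.7433 29.4560 17.7567 7.2928 1.4290
52.7615 44.3826 34.7755 23.7600 11.6828 2.8326 0.0000
56.5402 48.7153 39.7433 29.4560 17.6608 5.6148 0.0000 0.0000
60.0692 52.7615 44.3826 34.7755 23.7600 11.1298 0.0000 0.0000 0.0000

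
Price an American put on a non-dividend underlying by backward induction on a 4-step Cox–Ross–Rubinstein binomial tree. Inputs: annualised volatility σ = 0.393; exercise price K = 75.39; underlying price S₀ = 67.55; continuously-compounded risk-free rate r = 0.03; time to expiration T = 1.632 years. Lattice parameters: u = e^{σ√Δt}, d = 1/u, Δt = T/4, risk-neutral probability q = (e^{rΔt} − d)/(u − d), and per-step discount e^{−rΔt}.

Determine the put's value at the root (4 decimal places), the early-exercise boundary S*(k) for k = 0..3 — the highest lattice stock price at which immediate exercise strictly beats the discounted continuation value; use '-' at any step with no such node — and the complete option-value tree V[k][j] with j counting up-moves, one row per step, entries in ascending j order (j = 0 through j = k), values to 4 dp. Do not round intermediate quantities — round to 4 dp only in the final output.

params: Δt=0.40800 u=1.28535 d=0.77800 q=0.46184 e^(-rΔt)=0.98783
t_4 payoffs: 50.6417 34.5030 7.8400 0.0000 0.0000
t_3: node(3,0) S=31.8101 payoff=43.5799 vs cont=42.6628 → 43.5799 [stop]  node(3,1) S=52.5539 payoff=22.8361 vs cont=21.9189 → 22.8361 [stop]  node(3,2) S=86.8252 payoff=0.0000 vs cont=4.1678 → 4.1678 [wait]  node(3,3) S=143.4452 payoff=0.0000 vs cont=0.0000 → 0.0000 [wait]  ⇒ S*(3)=52.5539
t_2: node(2,0) S=40.8870 payoff=34.5030 vs cont=33.5859 → 34.5030 [stop]  node(2,1) S=67.5500 payoff=7.8400 vs cont=14.0413 → 14.0413 [wait]  node(2,2) S=111.6004 payoff=0.0000 vs cont=2.2156 → 2.2156 [wait]  ⇒ S*(2)=40.8870
t_1: node(1,0) S=52.5539 payoff=22.8361 vs cont=24.7481 → 24.7481 [wait]  node(1,1) S=86.8252 payoff=0.0000 vs cont=8.4753 → 8.4753 [wait]  ⇒ S*(1)=-
t_0: node(0,0) S=67.5500 payoff=7.8400 vs cont=17.0230 → 17.0230 [wait]  ⇒ S*(0)=-

price = 17.0230
boundary = - - 40.8870 52.5539
tree:
17.0230
24.7481 8.4753
34.5030 14.0413 2.2156
43.5799 22.8361 4.1678 0.0000
50.6417 34.5030 7.8400 0.0000 0.0000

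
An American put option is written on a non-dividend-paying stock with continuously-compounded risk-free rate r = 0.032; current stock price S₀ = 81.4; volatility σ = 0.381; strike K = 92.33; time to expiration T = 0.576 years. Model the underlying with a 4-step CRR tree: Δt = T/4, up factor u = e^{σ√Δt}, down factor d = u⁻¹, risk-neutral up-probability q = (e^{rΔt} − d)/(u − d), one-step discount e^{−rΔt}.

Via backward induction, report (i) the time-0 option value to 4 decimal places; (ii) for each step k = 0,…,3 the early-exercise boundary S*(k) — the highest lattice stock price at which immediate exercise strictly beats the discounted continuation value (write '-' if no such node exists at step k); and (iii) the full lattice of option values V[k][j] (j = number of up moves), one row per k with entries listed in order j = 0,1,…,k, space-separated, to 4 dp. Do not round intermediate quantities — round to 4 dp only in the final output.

price = 16.0207
boundary = - - 60.9599 70.4424
tree:
16.0207
22.9465 8.6669
31.3701 14.0358 2.9302
39.5761 21.8876 5.6593 0.0000
46.6775 31.3701 10.9300 0.0000 0.0000

Δt=0.14400, u=1.15555, d=0.86539, q=0.47984, disc=e^(-rΔt)=0.99540
k=4 terminal: V=max(K-S,0) → 46.6775 31.3701 10.9300 0.0000 0.0000
k=3: j=0 S=52.7539 intr=39.5761 cont=39.1516 V=39.5761[EX]; j=1 S=70.4424 intr=21.8876 cont=21.4631 V=21.8876[EX]; j=2 S=94.0620 intr=0.0000 cont=5.6593 V=5.6593[hold]; j=3 S=125.6014 intr=0.0000 cont=0.0000 V=0.0000[hold]  S*(3)=70.4424
k=2: j=0 S=60.9599 intr=31.3701 cont=30.9456 V=31.3701[EX]; j=1 S=81.4000 intr=10.9300 cont=14.0358 V=14.0358[hold]; j=2 S=108.6937 intr=0.0000 cont=2.9302 V=2.9302[hold]  S*(2)=60.9599
k=1: j=0 S=70.4424 intr=21.8876 cont=22.9465 V=22.9465[hold]; j=1 S=94.0620 intr=0.0000 cont=8.6669 V=8.6669[hold]  S*(1)=-
k=0: j=0 S=81.4000 intr=10.9300 cont=16.0207 V=16.0207[hold]  S*(0)=-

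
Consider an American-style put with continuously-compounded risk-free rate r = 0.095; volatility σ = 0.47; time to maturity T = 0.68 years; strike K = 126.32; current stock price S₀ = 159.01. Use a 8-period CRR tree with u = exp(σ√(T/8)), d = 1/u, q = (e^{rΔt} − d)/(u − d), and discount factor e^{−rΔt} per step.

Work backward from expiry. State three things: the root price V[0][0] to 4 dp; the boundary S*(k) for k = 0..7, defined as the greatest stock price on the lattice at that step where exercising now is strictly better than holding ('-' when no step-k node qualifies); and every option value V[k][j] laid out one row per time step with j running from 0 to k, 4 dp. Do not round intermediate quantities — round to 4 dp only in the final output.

Δt=0.08500  u=1.14686  d=0.87195  q=0.49529  discount=0.99196
step 8 (expiry): payoffs max(K−S,0) = 73.1897 56.4384 34.4056 5.4262 0.0000 0.0000 0.0000 0.0000 0.0000
step 7: (k=7,j=0): S=60.9330, (K−S)⁺=65.3870, hold=64.3710 ⇒ V=65.3870 exercise | (k=7,j=1): S=80.1444, (K−S)⁺=46.1756, hold=45.1597 ⇒ V=46.1756 exercise | (k=7,j=2): S=105.4129, (K−S)⁺=20.9071, hold=19.8912 ⇒ V=20.9071 exercise | (k=7,j=3): S=138.6482, (K−S)⁺=0.0000, hold=2.7166 ⇒ V=2.7166 continue | (k=7,j=4): S=182.3621, (K−S)⁺=0.0000, hold=0.0000 ⇒ V=0.0000 continue | (k=7,j=5): S=239.8585, (K−S)⁺=0.0000, hold=0.0000 ⇒ V=0.0000 continue | (k=7,j=6): S=315.4827, (K−S)⁺=0.0000, hold=0.0000 ⇒ V=0.0000 continue | (k=7,j=7): S=414.9503, (K−S)⁺=0.0000, hold=0.0000 ⇒ V=0.0000 continue  boundary S*=105.4129
step 6: (k=6,j=0): S=69.8816, (K−S)⁺=56.4384, hold=55.4224 ⇒ V=56.4384 exercise | (k=6,j=1): S=91.9144, (K−S)⁺=34.4056, hold=33.3897 ⇒ V=34.4056 exercise | (k=6,j=2): S=120.8938, (K−S)⁺=5.4262, hold=11.8019 ⇒ V=11.8019 continue | (k=6,j=3): S=159.0100, (K−S)⁺=0.0000, hold=1.3601 ⇒ V=1.3601 continue | (k=6,j=4): S=209.1438, (K−S)⁺=0.0000, hold=0.0000 ⇒ V=0.0000 continue | (k=6,j=5): S=275.0840, (K−S)⁺=0.0000, hold=0.0000 ⇒ V=0.0000 continue | (k=6,j=6): S=361.8144, (K−S)⁺=0.0000, hold=0.0000 ⇒ V=0.0000 continue  boundary S*=91.9144
step 5: (k=5,j=0): S=80.1444, (K−S)⁺=46.1756, hold=45.1597 ⇒ V=46.1756 exercise | (k=5,j=1): S=105.4129, (K−S)⁺=20.9071, hold=23.0236 ⇒ V=23.0236 continue | (k=5,j=2): S=138.6482, (K−S)⁺=0.0000, hold=6.5769 ⇒ V=6.5769 continue | (k=5,j=3): S=182.3621, (K−S)⁺=0.0000, hold=0.6809 ⇒ V=0.6809 continue | (k=5,j=4): S=239.8585, (K−S)⁺=0.0000, hold=0.0000 ⇒ V=0.0000 continue | (k=5,j=5): S=315.4827, (K−S)⁺=0.0000, hold=0.0000 ⇒ V=0.0000 continue  boundary S*=80.1444
step 4: (k=4,j=0): S=91.9144, (K−S)⁺=34.4056, hold=34.4295 ⇒ V=34.4295 continue | (k=4,j=1): S=120.8938, (K−S)⁺=5.4262, hold=14.7581 ⇒ V=14.7581 continue | (k=4,j=2): S=159.0100, (K−S)⁺=0.0000, hold=3.6273 ⇒ V=3.6273 continue | (k=4,j=3): S=209.1438, (K−S)⁺=0.0000, hold=0.3409 ⇒ V=0.3409 continue | (k=4,j=4): S=275.0840, (K−S)⁺=0.0000, hold=0.0000 ⇒ V=0.0000 continue  boundary S*=-
step 3: (k=3,j=0): S=105.4129, (K−S)⁺=20.9071, hold=24.4879 ⇒ V=24.4879 continue | (k=3,j=1): S=138.6482, (K−S)⁺=0.0000, hold=9.1708 ⇒ V=9.1708 continue | (k=3,j=2): S=182.3621, (K−S)⁺=0.0000, hold=1.9835 ⇒ V=1.9835 continue | (k=3,j=3): S=239.8585, (K−S)⁺=0.0000, hold=0.1707 ⇒ V=0.1707 continue  boundary S*=-
step 2: (k=2,j=0): S=120.8938, (K−S)⁺=5.4262, hold=16.7656 ⇒ V=16.7656 continue | (k=2,j=1): S=159.0100, (K−S)⁺=0.0000, hold=5.5659 ⇒ V=5.5659 continue | (k=2,j=2): S=209.1438, (K−S)⁺=0.0000, hold=1.0769 ⇒ V=1.0769 continue  boundary S*=-
step 1: (k=1,j=0): S=138.6482, (K−S)⁺=0.0000, hold=11.1283 ⇒ V=11.1283 continue | (k=1,j=1): S=182.3621, (K−S)⁺=0.0000, hold=3.3156 ⇒ V=3.3156 continue  boundary S*=-
step 0: (k=0,j=0): S=159.0100, (K−S)⁺=0.0000, hold=7.2004 ⇒ V=7.2004 continue  boundary S*=-

price = 7.2004
boundary = - - - - - 80.1444 91.9144 105.4129
tree:
7.2004
11.1283 3.3156
16.7656 5.5659 1.0769
24.4879 9.1708 1.9835 0.1707
34.4295 14.7581 3.6273 0.3409 0.0000
46.1756 23.0236 6.5769 0.6809 0.0000 0.0000
56.4384 34.4056 11.8019 1.3601 0.0000 0.0000 0.0000
65.3870 46.1756 20.9071 2.7166 0.0000 0.0000 0.0000 0.0000
73.1897 56.4384 34.4056 5.4262 0.0000 0.0000 0.0000 0.0000 0.0000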